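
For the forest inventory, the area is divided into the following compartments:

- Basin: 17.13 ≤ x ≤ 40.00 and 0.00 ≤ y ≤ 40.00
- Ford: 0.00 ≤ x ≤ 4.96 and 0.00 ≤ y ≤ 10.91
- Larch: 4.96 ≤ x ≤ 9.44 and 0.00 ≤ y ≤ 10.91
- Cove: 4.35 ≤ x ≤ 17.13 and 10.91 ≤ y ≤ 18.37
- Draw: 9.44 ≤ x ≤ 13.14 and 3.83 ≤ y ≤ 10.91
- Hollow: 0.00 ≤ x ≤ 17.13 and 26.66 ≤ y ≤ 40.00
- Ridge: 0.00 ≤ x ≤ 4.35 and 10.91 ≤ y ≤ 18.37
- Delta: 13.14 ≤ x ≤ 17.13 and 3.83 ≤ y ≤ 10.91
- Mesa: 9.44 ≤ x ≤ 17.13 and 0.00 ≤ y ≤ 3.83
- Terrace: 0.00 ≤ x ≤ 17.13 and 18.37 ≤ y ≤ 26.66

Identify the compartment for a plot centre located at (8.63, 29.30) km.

Hollow

The point has x = 8.63 and y = 29.30.
Only Hollow satisfies 0.00 ≤ x ≤ 17.13 and 26.66 ≤ y ≤ 40.00.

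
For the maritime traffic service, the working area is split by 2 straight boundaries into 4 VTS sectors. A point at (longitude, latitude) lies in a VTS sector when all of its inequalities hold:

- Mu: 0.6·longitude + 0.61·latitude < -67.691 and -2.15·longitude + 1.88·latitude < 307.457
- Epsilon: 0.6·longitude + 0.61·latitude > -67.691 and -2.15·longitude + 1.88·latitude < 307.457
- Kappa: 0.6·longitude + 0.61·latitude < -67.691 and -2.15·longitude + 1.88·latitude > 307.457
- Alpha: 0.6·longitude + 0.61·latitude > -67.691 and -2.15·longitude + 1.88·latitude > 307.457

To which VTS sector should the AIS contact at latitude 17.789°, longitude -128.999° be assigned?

0.6·-128.999 + 0.61·17.789 = -66.548, which is > -67.691
-2.15·-128.999 + 1.88·17.789 = 310.791, which is > 307.457
This sign pattern matches Alpha.

Alpha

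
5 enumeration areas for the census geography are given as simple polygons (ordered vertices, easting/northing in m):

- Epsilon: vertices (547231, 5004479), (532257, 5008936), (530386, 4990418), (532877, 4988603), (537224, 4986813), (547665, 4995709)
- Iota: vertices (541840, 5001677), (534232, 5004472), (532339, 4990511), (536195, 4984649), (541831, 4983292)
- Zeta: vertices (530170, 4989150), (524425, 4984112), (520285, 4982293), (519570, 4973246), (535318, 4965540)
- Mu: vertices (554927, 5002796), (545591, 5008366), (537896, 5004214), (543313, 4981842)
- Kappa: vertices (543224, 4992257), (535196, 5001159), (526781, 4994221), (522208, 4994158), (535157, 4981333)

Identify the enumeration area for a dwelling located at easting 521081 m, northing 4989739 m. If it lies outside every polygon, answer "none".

Cast a ray rightward from (521081, 4989739). For each polygon, the edges (by vertex number in listed order) whose endpoints lie on opposite sides of northing = 4989739, where each meets that height, and whether that is right or left of the point:
Epsilon: 3–4 at easting≈531317.9 (right), 5–6 at easting≈540658.2 (right) → 2 crossings.
Iota: 3–4 at easting≈532846.8 (right), 5–1 at easting≈541834.2 (right) → 2 crossings.
Zeta: no edge straddles that height → 0 crossings.
Mu: 3–4 at easting≈541400.9 (right), 4–1 at easting≈547690.0 (right) → 2 crossings.
Kappa: 4–5 at easting≈526669.7 (right), 5–1 at easting≈541364.5 (right) → 2 crossings.
All counts are even, so the point lies outside every listed polygon.

none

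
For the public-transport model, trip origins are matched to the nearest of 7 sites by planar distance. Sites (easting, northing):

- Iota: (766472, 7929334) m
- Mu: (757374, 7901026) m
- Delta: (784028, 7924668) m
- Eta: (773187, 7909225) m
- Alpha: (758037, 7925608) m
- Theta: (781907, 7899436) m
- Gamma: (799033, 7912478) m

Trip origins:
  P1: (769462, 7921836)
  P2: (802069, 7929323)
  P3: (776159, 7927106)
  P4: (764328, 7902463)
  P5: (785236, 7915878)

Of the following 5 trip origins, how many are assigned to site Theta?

0

P1 → Iota
P2 → Gamma
P3 → Delta
P4 → Mu
P5 → Delta
0 of the 5 go to Theta.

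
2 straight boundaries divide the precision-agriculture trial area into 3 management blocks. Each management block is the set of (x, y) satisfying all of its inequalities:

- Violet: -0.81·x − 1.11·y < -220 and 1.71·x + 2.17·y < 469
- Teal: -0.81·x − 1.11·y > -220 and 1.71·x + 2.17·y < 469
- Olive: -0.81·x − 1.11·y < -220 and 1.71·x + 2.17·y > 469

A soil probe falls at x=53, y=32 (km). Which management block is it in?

-0.81·53 − 1.11·32 = -78.450, which is > -220
1.71·53 + 2.17·32 = 160.070, which is < 469
This sign pattern matches Teal.

Teal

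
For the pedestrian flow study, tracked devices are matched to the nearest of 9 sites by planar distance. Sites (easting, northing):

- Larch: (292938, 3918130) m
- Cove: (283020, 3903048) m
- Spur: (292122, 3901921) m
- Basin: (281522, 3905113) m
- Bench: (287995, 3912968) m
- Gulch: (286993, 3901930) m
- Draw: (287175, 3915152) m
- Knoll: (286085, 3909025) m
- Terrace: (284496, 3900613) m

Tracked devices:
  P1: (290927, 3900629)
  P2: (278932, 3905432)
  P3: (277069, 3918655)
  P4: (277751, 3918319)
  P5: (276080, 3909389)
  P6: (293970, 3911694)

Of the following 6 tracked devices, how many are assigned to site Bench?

1

P1 → Spur
P2 → Basin
P3 → Draw
P4 → Draw
P5 → Basin
P6 → Bench
1 of the 6 goes to Bench.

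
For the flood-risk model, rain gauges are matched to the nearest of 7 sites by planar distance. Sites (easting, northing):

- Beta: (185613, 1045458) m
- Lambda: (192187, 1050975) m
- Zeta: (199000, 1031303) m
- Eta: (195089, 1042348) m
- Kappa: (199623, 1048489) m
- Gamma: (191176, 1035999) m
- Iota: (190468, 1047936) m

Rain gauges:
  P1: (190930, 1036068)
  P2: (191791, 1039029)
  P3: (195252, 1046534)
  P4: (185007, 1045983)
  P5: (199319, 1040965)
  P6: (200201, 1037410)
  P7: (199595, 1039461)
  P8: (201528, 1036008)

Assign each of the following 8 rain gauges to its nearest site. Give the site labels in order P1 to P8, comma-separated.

P1 → Gamma (d²=65277.00)
P2 → Gamma (d²=9559125.00)
P3 → Eta (d²=17549165.00)
P4 → Beta (d²=642861.00)
P5 → Eta (d²=19805589.00)
P6 → Zeta (d²=38737850.00)
P7 → Eta (d²=28638805.00)
P8 → Zeta (d²=28527809.00)

Gamma, Gamma, Eta, Beta, Eta, Zeta, Eta, Zeta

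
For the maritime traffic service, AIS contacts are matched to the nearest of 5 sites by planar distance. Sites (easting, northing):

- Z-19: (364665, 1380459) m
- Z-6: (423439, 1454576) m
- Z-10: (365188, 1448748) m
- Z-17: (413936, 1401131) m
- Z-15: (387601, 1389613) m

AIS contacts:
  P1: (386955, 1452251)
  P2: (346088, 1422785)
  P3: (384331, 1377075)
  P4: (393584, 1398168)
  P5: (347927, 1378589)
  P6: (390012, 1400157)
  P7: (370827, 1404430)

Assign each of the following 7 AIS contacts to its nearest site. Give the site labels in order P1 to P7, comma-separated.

P1 → Z-10 (d²=486073298.00)
P2 → Z-10 (d²=1038887369.00)
P3 → Z-15 (d²=167894344.00)
P4 → Z-15 (d²=108984314.00)
P5 → Z-19 (d²=283657544.00)
P6 → Z-15 (d²=116988857.00)
P7 → Z-15 (d²=500910565.00)

Z-10, Z-10, Z-15, Z-15, Z-19, Z-15, Z-15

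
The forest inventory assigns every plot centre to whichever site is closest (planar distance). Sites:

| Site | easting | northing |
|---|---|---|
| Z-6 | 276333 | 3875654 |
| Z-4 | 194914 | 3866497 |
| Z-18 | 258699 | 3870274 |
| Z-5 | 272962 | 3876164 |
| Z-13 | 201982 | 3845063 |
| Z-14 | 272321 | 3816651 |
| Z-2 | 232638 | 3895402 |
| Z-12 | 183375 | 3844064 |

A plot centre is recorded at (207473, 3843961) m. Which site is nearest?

Z-13

Squared distances to each site:
Z-6: 5746145849.000; Z-4: 665599777.000; Z-18: 3316477045.000; Z-5: 5325842330.000; Z-13: 31365485.000; Z-14: 4951099204.000; Z-2: 3279453706.000; Z-12: 580724213.000.
Minimum at Z-13.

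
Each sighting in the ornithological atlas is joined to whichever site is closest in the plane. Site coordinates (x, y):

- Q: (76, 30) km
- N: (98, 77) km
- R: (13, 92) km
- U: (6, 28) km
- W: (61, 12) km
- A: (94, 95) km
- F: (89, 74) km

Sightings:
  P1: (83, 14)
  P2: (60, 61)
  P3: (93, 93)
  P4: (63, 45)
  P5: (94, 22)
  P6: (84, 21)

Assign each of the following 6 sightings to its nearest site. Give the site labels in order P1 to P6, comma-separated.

Q, F, A, Q, Q, Q

P1 → Q (d²=305.00)
P2 → F (d²=1010.00)
P3 → A (d²=5.00)
P4 → Q (d²=394.00)
P5 → Q (d²=388.00)
P6 → Q (d²=145.00)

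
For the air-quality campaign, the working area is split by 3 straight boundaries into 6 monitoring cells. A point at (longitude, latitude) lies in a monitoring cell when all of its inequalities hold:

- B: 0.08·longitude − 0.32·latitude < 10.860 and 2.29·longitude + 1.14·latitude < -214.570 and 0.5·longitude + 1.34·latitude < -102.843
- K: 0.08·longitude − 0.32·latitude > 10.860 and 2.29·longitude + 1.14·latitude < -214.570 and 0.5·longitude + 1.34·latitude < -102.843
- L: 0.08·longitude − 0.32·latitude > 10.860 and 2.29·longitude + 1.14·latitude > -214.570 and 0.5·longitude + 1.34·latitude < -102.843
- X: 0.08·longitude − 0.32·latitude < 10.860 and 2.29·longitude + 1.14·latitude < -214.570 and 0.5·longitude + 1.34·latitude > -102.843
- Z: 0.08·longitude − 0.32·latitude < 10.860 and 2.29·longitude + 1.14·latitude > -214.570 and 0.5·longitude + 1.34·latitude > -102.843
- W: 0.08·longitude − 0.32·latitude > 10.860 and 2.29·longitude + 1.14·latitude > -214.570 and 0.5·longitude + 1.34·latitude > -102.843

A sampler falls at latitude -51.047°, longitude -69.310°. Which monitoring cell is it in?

0.08·-69.310 − 0.32·-51.047 = 10.790, which is < 10.860
2.29·-69.310 + 1.14·-51.047 = -216.913, which is < -214.570
0.5·-69.310 + 1.34·-51.047 = -103.058, which is < -102.843
This sign pattern matches B.

B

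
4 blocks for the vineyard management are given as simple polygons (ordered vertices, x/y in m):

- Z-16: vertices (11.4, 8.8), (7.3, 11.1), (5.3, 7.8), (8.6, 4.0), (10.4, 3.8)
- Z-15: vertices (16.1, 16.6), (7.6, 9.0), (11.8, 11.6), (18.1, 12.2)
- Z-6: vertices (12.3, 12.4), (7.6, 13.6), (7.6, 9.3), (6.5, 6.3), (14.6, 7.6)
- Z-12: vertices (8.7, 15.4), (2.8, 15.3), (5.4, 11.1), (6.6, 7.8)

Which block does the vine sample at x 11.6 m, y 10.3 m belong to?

Z-6

Cast a ray rightward from (11.6, 10.3). For each polygon, the edges (by vertex number in listed order) whose endpoints lie on opposite sides of y = 10.3, where each meets that height, and whether that is right or left of the point:
Z-16: 1–2 at x≈8.73 (left), 2–3 at x≈6.82 (left) → 0 crossings.
Z-15: 1–2 at x≈9.05 (left), 2–3 at x≈9.70 (left) → 0 crossings.
Z-6: 2–3 at x≈7.60 (left), 5–1 at x≈13.31 (right) → 1 crossing.
Z-12: 3–4 at x≈5.69 (left), 4–1 at x≈7.29 (left) → 0 crossings.
Only Z-6 has an odd count, so the point is inside Z-6.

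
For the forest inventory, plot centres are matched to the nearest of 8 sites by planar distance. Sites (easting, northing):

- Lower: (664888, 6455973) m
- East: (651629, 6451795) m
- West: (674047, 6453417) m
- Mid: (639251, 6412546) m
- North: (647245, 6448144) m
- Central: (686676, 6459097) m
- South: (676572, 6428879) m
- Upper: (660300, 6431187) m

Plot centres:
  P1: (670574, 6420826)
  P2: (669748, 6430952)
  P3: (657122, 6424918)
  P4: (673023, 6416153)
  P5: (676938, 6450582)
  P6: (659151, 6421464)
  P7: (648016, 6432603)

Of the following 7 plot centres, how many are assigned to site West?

P1 → South
P2 → South
P3 → Upper
P4 → South
P5 → West
P6 → Upper
P7 → Upper
1 of the 7 goes to West.

1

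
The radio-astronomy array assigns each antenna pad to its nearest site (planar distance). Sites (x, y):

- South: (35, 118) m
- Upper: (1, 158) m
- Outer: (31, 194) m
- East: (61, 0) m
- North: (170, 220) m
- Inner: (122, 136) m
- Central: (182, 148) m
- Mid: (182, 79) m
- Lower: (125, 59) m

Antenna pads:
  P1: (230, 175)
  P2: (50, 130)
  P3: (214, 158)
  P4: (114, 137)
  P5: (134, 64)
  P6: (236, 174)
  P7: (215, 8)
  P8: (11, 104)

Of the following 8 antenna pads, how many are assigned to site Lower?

1

P1 → Central
P2 → South
P3 → Central
P4 → Inner
P5 → Lower
P6 → Central
P7 → Mid
P8 → South
1 of the 8 goes to Lower.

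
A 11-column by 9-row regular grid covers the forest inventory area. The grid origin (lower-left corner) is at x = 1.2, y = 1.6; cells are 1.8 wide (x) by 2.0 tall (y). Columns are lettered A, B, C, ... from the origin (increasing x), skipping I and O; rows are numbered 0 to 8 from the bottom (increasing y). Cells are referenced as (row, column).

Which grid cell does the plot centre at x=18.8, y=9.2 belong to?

(3, K)

Column index: ⌊(18.8 − 1.2) / 1.8⌋ = ⌊9.778⌋ = 9 → column K
Row offset from origin: ⌊(9.2 − 1.6) / 2.0⌋ = ⌊3.800⌋ = 3 → row 3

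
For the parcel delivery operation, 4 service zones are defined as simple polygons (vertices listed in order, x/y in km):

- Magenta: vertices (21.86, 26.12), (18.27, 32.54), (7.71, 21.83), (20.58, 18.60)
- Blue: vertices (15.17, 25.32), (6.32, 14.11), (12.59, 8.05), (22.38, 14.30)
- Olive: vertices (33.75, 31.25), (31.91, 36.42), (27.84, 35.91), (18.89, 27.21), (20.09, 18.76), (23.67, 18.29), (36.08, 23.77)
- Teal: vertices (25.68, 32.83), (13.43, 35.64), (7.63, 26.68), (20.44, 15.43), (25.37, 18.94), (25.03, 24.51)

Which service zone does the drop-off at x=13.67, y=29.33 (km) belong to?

Cast a ray rightward from (13.67, 29.33). For each polygon, the edges (by vertex number in listed order) whose endpoints lie on opposite sides of y = 29.33, where each meets that height, and whether that is right or left of the point:
Magenta: 1–2 at x≈20.065 (right), 2–3 at x≈15.105 (right) → 2 crossings.
Blue: no edge straddles that height → 0 crossings.
Olive: 3–4 at x≈21.071 (right), 7–1 at x≈34.348 (right) → 2 crossings.
Teal: 2–3 at x≈9.345 (left), 6–1 at x≈25.407 (right) → 1 crossing.
Only Teal has an odd count, so the point is inside Teal.

Teal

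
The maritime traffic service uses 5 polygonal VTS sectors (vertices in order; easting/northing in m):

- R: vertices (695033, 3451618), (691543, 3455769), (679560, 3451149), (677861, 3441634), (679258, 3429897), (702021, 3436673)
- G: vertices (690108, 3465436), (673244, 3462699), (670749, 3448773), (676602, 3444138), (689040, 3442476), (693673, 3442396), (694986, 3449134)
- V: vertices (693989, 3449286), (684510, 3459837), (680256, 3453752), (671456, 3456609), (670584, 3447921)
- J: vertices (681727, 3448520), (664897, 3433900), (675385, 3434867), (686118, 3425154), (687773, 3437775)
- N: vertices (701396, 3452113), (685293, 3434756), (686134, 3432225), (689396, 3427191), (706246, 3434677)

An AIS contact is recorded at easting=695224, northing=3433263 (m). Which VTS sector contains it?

Cast a ray rightward from (695224, 3433263). For each polygon, the edges (by vertex number in listed order) whose endpoints lie on opposite sides of northing = 3433263, where each meets that height, and whether that is right or left of the point:
R: 4–5 at easting≈678857.4 (left), 5–6 at easting≈690565.6 (left) → 0 crossings.
G: no edge straddles that height → 0 crossings.
V: no edge straddles that height → 0 crossings.
J: 3–4 at easting≈677157.4 (left), 4–5 at easting≈687181.3 (left) → 0 crossings.
N: 2–3 at easting≈685789.1 (left), 4–5 at easting≈703063.3 (right) → 1 crossing.
Only N has an odd count, so the point is inside N.

N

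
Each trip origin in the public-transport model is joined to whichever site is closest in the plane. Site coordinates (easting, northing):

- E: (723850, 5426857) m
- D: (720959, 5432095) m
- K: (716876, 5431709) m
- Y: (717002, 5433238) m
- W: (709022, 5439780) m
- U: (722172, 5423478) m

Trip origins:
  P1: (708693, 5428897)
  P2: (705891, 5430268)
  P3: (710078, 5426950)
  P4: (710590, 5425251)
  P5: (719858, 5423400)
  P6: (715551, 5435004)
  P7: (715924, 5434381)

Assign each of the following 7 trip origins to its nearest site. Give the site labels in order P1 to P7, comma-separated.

P1 → K (d²=74868833.00)
P2 → W (d²=100281305.00)
P3 → K (d²=68860885.00)
P4 → K (d²=81219560.00)
P5 → U (d²=5360680.00)
P6 → Y (d²=5224157.00)
P7 → Y (d²=2468533.00)

K, W, K, K, U, Y, Y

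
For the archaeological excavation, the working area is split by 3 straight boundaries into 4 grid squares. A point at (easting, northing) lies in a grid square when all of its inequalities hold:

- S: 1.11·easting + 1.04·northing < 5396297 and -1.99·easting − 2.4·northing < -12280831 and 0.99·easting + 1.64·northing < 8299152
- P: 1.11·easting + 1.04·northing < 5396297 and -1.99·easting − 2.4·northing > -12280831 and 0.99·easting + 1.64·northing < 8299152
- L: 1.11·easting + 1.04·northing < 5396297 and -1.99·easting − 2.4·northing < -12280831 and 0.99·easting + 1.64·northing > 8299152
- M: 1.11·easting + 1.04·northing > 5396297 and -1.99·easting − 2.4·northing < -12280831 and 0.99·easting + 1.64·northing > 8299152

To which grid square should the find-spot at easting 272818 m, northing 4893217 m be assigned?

S

1.11·272818 + 1.04·4893217 = 5391773.660, which is < 5396297
-1.99·272818 − 2.4·4893217 = -12286628.620, which is < -12280831
0.99·272818 + 1.64·4893217 = 8294965.700, which is < 8299152
This sign pattern matches S.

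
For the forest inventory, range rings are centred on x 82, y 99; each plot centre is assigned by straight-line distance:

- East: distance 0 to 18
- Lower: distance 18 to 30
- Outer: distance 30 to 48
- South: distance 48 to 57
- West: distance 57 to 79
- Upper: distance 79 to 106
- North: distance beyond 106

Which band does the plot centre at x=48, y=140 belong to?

Distance = √((48−82)² + (140−99)²) = √(1156.000 + 1681.000) = 53.263.
48 ≤ 53.263 < 57 → South.

South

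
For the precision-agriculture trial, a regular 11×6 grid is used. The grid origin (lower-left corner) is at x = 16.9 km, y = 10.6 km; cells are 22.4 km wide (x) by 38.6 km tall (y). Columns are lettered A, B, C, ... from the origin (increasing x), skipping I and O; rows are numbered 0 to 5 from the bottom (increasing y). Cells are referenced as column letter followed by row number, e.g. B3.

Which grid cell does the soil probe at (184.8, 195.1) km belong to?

H4

Column index: ⌊(184.8 − 16.9) / 22.4⌋ = ⌊7.496⌋ = 7 → column H
Row offset from origin: ⌊(195.1 − 10.6) / 38.6⌋ = ⌊4.780⌋ = 4 → row 4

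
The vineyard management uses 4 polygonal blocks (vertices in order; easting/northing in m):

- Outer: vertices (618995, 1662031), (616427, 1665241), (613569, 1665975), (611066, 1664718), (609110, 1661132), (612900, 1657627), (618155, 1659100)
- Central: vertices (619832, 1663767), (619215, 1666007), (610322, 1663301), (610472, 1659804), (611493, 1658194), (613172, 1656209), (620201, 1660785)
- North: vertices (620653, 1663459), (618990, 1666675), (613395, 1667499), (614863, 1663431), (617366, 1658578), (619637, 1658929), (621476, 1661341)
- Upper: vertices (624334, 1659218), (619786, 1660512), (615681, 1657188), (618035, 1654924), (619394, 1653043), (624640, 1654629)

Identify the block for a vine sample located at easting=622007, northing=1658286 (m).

Cast a ray rightward from (622007, 1658286). For each polygon, the edges (by vertex number in listed order) whose endpoints lie on opposite sides of northing = 1658286, where each meets that height, and whether that is right or left of the point:
Outer: 5–6 at easting≈612187.4 (left), 6–7 at easting≈615251.0 (left) → 0 crossings.
Central: 4–5 at easting≈611434.7 (left), 6–7 at easting≈616362.4 (left) → 0 crossings.
North: no edge straddles that height → 0 crossings.
Upper: 2–3 at easting≈617037.0 (left), 6–1 at easting≈624396.1 (right) → 1 crossing.
Only Upper has an odd count, so the point is inside Upper.

Upper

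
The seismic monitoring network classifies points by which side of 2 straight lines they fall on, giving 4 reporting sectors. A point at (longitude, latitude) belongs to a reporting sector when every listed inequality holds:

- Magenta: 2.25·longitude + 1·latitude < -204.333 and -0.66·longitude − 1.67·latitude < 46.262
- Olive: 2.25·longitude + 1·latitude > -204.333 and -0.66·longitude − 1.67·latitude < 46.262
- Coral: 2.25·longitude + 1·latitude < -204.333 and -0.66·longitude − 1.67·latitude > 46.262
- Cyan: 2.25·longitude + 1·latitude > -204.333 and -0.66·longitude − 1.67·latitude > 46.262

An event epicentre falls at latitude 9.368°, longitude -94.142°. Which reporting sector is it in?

2.25·-94.142 + 1·9.368 = -202.452, which is > -204.333
-0.66·-94.142 − 1.67·9.368 = 46.489, which is > 46.262
This sign pattern matches Cyan.

Cyan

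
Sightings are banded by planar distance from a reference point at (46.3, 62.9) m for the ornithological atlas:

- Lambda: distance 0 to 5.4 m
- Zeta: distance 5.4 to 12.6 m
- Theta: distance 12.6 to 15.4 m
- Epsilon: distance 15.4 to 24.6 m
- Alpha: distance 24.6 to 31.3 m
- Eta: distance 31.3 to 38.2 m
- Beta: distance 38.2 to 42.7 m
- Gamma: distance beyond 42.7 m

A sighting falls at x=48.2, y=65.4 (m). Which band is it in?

Lambda

Distance = √((48.2−46.3)² + (65.4−62.9)²) = √(3.610 + 6.250) = 3.140 m.
0 ≤ 3.140 < 5.4 → Lambda.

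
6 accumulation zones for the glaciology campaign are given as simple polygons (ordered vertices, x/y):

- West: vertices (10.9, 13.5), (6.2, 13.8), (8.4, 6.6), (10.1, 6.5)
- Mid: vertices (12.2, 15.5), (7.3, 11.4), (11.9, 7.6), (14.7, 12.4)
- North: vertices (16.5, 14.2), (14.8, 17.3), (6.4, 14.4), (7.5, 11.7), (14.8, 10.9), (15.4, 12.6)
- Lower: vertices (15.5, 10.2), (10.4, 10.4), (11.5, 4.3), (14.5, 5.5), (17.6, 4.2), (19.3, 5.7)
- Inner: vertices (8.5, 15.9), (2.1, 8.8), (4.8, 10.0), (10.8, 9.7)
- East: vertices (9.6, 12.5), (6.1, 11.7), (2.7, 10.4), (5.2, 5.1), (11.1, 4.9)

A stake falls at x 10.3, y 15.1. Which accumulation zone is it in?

North

Cast a ray rightward from (10.3, 15.1). For each polygon, the edges (by vertex number in listed order) whose endpoints lie on opposite sides of y = 15.1, where each meets that height, and whether that is right or left of the point:
West: no edge straddles that height → 0 crossings.
Mid: 1–2 at x≈11.72 (right), 4–1 at x≈12.52 (right) → 2 crossings.
North: 1–2 at x≈16.01 (right), 2–3 at x≈8.43 (left) → 1 crossing.
Lower: no edge straddles that height → 0 crossings.
Inner: 1–2 at x≈7.78 (left), 4–1 at x≈8.80 (left) → 0 crossings.
East: no edge straddles that height → 0 crossings.
Only North has an odd count, so the point is inside North.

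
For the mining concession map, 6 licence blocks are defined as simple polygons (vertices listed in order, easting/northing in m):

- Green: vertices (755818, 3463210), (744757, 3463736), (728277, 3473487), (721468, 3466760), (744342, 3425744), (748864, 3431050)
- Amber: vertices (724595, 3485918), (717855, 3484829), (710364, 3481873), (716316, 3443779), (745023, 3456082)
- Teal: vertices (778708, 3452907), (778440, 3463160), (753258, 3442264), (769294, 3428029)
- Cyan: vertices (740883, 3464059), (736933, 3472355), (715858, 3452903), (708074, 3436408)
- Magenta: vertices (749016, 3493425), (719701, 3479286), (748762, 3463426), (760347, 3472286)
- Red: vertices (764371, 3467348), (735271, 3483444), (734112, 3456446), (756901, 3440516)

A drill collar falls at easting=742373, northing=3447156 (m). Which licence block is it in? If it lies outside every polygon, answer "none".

Green

Cast a ray rightward from (742373, 3447156). For each polygon, the edges (by vertex number in listed order) whose endpoints lie on opposite sides of northing = 3447156, where each meets that height, and whether that is right or left of the point:
Green: 4–5 at easting≈732400.9 (left), 6–1 at easting≈752346.6 (right) → 1 crossing.
Amber: 3–4 at easting≈715788.4 (left), 4–5 at easting≈724195.7 (left) → 0 crossings.
Teal: 2–3 at easting≈759153.4 (right), 4–1 at easting≈776531.8 (right) → 2 crossings.
Cyan: 3–4 at easting≈713146.0 (left), 4–1 at easting≈720826.9 (left) → 0 crossings.
Magenta: no edge straddles that height → 0 crossings.
Red: 3–4 at easting≈747402.0 (right), 4–1 at easting≈758749.6 (right) → 2 crossings.
Only Green has an odd count, so the point is inside Green.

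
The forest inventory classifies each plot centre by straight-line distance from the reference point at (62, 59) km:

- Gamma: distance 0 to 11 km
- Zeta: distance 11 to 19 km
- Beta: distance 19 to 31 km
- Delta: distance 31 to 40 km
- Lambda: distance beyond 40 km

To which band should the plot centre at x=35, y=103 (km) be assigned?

Distance = √((35−62)² + (103−59)²) = √(729.000 + 1936.000) = 51.624 km.
40 ≤ 51.624 < ∞ → Lambda.

Lambda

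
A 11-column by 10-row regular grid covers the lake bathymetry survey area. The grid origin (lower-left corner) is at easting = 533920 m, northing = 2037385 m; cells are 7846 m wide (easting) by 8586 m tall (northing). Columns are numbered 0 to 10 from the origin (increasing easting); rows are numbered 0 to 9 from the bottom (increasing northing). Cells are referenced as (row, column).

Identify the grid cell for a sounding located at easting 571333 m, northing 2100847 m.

(7, 4)

Column index: ⌊(571333 − 533920) / 7846⌋ = ⌊4.768⌋ = 4
Row offset from origin: ⌊(2100847 − 2037385) / 8586⌋ = ⌊7.391⌋ = 7 → row 7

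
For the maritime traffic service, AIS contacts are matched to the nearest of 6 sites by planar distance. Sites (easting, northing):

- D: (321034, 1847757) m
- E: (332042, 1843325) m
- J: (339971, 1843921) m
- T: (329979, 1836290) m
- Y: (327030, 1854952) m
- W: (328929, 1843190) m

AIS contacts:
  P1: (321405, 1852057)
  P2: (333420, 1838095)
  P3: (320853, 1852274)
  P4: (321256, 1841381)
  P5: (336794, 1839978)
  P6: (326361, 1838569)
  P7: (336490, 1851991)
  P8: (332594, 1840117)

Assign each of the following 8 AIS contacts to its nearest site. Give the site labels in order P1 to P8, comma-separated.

P1 → D (d²=18627641.00)
P2 → T (d²=15098506.00)
P3 → D (d²=20436050.00)
P4 → D (d²=40702660.00)
P5 → J (d²=25640578.00)
P6 → T (d²=18283765.00)
P7 → J (d²=77242261.00)
P8 → E (d²=10595968.00)

D, T, D, D, J, T, J, E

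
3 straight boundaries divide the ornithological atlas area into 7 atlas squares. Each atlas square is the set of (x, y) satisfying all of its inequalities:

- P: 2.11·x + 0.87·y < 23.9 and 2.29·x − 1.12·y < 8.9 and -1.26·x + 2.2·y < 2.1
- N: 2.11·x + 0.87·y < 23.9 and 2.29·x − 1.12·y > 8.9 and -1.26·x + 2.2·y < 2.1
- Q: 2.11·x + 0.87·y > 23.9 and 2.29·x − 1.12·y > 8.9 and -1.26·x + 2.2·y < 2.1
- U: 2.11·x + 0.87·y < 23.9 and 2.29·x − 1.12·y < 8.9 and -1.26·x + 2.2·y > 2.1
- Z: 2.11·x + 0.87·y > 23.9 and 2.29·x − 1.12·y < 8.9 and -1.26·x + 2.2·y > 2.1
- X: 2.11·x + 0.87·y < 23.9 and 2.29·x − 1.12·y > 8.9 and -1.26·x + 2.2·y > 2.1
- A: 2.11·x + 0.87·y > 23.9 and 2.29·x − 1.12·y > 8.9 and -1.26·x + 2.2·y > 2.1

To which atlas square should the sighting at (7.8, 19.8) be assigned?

2.11·7.8 + 0.87·19.8 = 33.684, which is > 23.9
2.29·7.8 − 1.12·19.8 = -4.314, which is < 8.9
-1.26·7.8 + 2.2·19.8 = 33.732, which is > 2.1
This sign pattern matches Z.

Z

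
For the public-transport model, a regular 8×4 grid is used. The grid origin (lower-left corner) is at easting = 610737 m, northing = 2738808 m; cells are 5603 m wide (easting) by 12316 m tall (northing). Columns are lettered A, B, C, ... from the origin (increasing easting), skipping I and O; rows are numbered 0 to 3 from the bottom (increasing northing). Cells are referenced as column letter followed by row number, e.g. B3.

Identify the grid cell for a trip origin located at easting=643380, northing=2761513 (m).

Column index: ⌊(643380 − 610737) / 5603⌋ = ⌊5.826⌋ = 5 → column F
Row offset from origin: ⌊(2761513 − 2738808) / 12316⌋ = ⌊1.844⌋ = 1 → row 1

F1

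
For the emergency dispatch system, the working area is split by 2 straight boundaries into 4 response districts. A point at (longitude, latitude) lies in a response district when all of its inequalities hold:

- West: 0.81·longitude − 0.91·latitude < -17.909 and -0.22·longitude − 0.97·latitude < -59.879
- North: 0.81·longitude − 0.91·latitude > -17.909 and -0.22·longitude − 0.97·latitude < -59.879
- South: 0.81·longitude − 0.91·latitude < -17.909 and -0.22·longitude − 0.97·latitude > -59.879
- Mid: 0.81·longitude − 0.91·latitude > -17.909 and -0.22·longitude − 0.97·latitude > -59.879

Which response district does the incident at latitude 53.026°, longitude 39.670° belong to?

0.81·39.670 − 0.91·53.026 = -16.121, which is > -17.909
-0.22·39.670 − 0.97·53.026 = -60.163, which is < -59.879
This sign pattern matches North.

North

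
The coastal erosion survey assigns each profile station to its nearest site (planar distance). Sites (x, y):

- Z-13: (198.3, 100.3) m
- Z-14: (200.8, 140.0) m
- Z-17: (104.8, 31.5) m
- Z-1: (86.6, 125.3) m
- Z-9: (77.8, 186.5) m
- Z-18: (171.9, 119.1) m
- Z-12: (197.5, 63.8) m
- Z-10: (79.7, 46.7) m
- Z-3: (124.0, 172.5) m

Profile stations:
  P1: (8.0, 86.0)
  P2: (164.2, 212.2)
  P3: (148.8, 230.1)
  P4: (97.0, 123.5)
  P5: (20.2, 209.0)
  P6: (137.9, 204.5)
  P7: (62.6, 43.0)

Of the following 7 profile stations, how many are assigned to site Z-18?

P1 → Z-10
P2 → Z-3
P3 → Z-3
P4 → Z-1
P5 → Z-9
P6 → Z-3
P7 → Z-10
0 of the 7 go to Z-18.

0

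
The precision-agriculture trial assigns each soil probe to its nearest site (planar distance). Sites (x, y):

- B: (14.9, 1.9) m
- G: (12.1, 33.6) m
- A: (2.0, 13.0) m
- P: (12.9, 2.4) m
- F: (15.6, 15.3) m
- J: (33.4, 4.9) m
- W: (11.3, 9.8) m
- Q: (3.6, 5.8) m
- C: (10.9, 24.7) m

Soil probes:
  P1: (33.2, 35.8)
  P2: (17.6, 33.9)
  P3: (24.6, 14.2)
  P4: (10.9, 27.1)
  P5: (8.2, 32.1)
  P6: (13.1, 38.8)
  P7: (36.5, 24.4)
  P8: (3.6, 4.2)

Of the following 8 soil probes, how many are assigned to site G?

4

P1 → G
P2 → G
P3 → F
P4 → C
P5 → G
P6 → G
P7 → J
P8 → Q
4 of the 8 go to G.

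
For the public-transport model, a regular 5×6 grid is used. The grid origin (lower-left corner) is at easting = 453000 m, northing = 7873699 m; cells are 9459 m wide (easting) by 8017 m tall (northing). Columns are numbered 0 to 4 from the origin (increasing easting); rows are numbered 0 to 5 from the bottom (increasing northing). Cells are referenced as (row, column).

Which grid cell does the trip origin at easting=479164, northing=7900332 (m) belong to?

Column index: ⌊(479164 − 453000) / 9459⌋ = ⌊2.766⌋ = 2
Row offset from origin: ⌊(7900332 − 7873699) / 8017⌋ = ⌊3.322⌋ = 3 → row 3

(3, 2)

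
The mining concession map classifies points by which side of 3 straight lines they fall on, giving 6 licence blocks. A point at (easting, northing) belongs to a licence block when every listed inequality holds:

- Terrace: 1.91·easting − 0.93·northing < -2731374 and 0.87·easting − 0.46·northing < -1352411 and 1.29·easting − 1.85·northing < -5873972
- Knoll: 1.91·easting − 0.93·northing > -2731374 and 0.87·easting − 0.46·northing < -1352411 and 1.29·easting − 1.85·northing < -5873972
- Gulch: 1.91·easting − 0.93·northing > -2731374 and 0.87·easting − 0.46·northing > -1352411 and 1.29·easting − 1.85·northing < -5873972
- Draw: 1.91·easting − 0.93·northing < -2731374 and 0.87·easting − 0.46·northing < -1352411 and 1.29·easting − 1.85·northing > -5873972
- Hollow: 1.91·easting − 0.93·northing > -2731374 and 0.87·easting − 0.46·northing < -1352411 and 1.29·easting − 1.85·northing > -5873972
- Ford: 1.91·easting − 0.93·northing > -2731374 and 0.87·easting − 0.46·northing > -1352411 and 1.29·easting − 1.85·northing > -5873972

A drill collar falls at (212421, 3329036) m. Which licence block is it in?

1.91·212421 − 0.93·3329036 = -2690279.370, which is > -2731374
0.87·212421 − 0.46·3329036 = -1346550.290, which is > -1352411
1.29·212421 − 1.85·3329036 = -5884693.510, which is < -5873972
This sign pattern matches Gulch.

Gulch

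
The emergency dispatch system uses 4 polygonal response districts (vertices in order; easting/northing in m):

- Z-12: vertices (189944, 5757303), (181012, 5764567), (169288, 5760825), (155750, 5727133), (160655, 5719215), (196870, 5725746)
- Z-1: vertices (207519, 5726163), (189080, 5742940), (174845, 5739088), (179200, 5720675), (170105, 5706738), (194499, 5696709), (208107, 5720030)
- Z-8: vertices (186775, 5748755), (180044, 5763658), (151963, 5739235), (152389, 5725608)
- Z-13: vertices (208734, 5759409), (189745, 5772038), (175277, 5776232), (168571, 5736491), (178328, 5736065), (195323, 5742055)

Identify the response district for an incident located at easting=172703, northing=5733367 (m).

Cast a ray rightward from (172703, 5733367). For each polygon, the edges (by vertex number in listed order) whose endpoints lie on opposite sides of northing = 5733367, where each meets that height, and whether that is right or left of the point:
Z-12: 3–4 at easting≈158254.9 (left), 6–1 at easting≈195197.4 (right) → 1 crossing.
Z-1: 1–2 at easting≈199601.3 (right), 3–4 at easting≈176198.1 (right) → 2 crossings.
Z-8: 3–4 at easting≈152146.4 (left), 4–1 at easting≈163915.4 (left) → 0 crossings.
Z-13: no edge straddles that height → 0 crossings.
Only Z-12 has an odd count, so the point is inside Z-12.

Z-12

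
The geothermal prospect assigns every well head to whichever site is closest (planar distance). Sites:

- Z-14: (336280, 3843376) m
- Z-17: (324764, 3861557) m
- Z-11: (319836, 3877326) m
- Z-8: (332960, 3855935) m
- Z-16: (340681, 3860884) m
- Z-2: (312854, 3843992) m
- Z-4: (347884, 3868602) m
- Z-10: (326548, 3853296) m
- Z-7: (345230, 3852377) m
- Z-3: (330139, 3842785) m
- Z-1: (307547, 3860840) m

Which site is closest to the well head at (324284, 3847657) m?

Z-10

Squared distances to each site:
Z-14: 162230977.000; Z-17: 193440400.000; Z-11: 900034265.000; Z-8: 143798260.000; Z-16: 443815138.000; Z-2: 144077125.000; Z-4: 995653025.000; Z-10: 36924017.000; Z-7: 461013316.000; Z-3: 58017409.000; Z-1: 453918658.000.
Minimum at Z-10.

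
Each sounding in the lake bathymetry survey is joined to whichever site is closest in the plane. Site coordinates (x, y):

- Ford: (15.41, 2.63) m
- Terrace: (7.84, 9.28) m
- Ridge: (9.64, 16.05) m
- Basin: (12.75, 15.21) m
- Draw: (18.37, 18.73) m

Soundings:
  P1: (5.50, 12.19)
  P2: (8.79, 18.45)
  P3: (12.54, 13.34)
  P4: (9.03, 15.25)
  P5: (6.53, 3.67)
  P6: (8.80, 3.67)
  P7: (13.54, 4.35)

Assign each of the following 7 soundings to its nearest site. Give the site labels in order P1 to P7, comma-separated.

P1 → Terrace (d²=13.94)
P2 → Ridge (d²=6.48)
P3 → Basin (d²=3.54)
P4 → Ridge (d²=1.01)
P5 → Terrace (d²=33.19)
P6 → Terrace (d²=32.39)
P7 → Ford (d²=6.46)

Terrace, Ridge, Basin, Ridge, Terrace, Terrace, Ford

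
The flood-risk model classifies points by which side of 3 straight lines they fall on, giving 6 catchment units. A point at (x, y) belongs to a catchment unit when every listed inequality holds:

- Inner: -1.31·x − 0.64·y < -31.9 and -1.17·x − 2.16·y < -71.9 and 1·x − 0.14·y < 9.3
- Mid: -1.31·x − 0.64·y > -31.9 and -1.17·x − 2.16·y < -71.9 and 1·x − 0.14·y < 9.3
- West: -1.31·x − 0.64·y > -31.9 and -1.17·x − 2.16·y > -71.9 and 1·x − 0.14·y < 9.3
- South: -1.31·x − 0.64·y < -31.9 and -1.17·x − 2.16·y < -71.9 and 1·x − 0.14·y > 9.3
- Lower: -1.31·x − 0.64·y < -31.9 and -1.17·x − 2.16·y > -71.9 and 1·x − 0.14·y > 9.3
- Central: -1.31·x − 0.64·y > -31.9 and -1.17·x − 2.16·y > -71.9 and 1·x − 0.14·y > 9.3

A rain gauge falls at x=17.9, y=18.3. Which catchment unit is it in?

Lower

-1.31·17.9 − 0.64·18.3 = -35.161, which is < -31.9
-1.17·17.9 − 2.16·18.3 = -60.471, which is > -71.9
1·17.9 − 0.14·18.3 = 15.338, which is > 9.3
This sign pattern matches Lower.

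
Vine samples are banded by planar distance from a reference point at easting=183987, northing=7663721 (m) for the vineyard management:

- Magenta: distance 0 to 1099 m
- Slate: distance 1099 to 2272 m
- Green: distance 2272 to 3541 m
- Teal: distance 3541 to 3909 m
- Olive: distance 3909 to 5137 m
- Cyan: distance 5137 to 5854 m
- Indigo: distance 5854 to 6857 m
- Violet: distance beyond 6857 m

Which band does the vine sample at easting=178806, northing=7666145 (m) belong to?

Cyan

Distance = √((178806−183987)² + (7666145−7663721)²) = √(26842761.000 + 5875776.000) = 5720.012 m.
5137 ≤ 5720.012 < 5854 → Cyan.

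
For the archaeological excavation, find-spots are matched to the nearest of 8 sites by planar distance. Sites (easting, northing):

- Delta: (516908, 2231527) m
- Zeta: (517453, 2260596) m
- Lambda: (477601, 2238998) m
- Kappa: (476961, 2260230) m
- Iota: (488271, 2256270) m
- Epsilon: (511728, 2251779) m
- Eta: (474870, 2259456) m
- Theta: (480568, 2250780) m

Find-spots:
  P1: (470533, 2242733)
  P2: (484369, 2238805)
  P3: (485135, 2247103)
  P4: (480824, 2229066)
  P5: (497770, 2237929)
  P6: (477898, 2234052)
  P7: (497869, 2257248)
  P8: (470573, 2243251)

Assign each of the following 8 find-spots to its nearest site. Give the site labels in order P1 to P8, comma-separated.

P1 → Lambda (d²=63906849.00)
P2 → Lambda (d²=45843073.00)
P3 → Theta (d²=34377818.00)
P4 → Lambda (d²=109032353.00)
P5 → Epsilon (d²=386648264.00)
P6 → Lambda (d²=24551125.00)
P7 → Iota (d²=93078088.00)
P8 → Lambda (d²=67480793.00)

Lambda, Lambda, Theta, Lambda, Epsilon, Lambda, Iota, Lambda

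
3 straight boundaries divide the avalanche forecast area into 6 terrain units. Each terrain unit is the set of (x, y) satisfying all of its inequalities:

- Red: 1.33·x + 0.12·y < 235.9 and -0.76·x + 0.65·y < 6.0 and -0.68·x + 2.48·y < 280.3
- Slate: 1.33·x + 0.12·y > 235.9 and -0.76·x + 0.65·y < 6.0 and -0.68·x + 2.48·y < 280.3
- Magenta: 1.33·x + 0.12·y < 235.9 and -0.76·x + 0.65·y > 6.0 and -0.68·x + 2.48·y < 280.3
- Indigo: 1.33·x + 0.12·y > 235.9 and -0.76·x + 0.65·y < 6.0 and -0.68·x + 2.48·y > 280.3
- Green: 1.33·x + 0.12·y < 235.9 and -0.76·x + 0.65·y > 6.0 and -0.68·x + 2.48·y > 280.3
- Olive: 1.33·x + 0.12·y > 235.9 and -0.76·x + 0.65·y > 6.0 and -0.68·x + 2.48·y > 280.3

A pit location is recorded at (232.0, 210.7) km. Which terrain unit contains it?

1.33·232.0 + 0.12·210.7 = 333.844, which is > 235.9
-0.76·232.0 + 0.65·210.7 = -39.365, which is < 6.0
-0.68·232.0 + 2.48·210.7 = 364.776, which is > 280.3
This sign pattern matches Indigo.

Indigo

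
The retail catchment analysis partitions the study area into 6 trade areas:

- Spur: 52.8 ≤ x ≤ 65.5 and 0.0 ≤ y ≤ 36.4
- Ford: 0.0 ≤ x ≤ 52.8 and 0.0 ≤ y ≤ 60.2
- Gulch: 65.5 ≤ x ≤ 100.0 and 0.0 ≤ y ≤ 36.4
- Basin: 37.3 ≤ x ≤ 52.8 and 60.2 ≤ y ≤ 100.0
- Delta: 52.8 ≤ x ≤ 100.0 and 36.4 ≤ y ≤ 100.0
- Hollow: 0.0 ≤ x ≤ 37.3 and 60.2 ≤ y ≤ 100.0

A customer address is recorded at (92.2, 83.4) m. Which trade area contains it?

Delta

The point has x = 92.2 and y = 83.4.
Only Delta satisfies 52.8 ≤ x ≤ 100.0 and 36.4 ≤ y ≤ 100.0.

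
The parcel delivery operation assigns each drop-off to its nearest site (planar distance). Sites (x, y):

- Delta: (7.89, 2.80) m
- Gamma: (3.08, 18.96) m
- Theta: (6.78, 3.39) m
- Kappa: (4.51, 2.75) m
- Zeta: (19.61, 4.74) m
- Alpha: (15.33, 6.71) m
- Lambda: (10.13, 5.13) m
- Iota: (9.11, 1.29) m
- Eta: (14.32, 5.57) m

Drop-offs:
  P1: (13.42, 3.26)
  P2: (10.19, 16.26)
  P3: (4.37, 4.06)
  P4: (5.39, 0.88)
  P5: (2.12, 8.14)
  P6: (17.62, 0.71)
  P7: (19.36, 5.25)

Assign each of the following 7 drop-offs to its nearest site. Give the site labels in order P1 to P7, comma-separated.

Eta, Gamma, Kappa, Kappa, Kappa, Zeta, Zeta

P1 → Eta (d²=6.15)
P2 → Gamma (d²=57.84)
P3 → Kappa (d²=1.74)
P4 → Kappa (d²=4.27)
P5 → Kappa (d²=34.76)
P6 → Zeta (d²=20.20)
P7 → Zeta (d²=0.32)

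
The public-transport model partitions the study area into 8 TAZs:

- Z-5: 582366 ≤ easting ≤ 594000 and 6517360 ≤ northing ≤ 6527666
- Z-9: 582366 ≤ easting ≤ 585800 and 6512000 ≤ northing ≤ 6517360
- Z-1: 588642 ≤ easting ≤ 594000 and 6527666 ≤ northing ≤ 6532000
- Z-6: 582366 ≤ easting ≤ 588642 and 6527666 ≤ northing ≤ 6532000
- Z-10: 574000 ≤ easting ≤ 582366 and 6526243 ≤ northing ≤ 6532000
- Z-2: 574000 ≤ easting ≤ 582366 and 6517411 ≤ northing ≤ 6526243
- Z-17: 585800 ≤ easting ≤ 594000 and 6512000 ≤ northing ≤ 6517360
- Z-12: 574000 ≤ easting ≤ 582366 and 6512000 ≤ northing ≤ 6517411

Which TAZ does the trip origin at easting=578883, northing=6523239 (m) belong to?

Z-2

The point has easting = 578883 and northing = 6523239.
Only Z-2 satisfies 574000 ≤ easting ≤ 582366 and 6517411 ≤ northing ≤ 6526243.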